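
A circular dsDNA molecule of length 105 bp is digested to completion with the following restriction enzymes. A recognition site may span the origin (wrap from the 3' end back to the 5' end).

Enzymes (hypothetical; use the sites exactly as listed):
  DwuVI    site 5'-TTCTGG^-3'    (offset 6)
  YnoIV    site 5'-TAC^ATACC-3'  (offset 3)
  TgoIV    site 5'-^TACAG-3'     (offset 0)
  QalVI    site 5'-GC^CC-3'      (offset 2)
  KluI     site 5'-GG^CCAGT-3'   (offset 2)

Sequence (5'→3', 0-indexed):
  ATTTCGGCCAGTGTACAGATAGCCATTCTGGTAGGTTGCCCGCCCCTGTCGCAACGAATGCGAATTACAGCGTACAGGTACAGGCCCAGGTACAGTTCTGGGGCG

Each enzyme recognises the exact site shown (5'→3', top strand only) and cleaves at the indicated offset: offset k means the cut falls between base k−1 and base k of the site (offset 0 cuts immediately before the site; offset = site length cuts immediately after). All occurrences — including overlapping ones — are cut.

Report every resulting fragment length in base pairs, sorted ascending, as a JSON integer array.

[4,5,6,6,7,7,8,11,11,18,22]

Per-enzyme occurrences:
  DwuVI TTCTGG/6: at [25, 95] ⇒ [31, 101]
  YnoIV (TACATACC, off=3): no sites
  TgoIV TACAG/0: at [13, 65, 72, 78, 90] ⇒ [13, 65, 72, 78, 90]
  QalVI GCCC/2: at [37, 41, 83] ⇒ [39, 43, 85]
  KluI GGCCAGT/2: at [5] ⇒ [7]

All cut coordinates (distinct, sorted): [7, 13, 31, 39, 43, 65, 72, 78, 85, 90, 101]

Fragments:
  7→13: 6 bp
  13→31: 18 bp
  31→39: 8 bp
  39→43: 4 bp
  43→65: 22 bp
  65→72: 7 bp
  72→78: 6 bp
  78→85: 7 bp
  85→90: 5 bp
  90→101: 11 bp
  101→7 (wrap): 105-101+7 = 11 bp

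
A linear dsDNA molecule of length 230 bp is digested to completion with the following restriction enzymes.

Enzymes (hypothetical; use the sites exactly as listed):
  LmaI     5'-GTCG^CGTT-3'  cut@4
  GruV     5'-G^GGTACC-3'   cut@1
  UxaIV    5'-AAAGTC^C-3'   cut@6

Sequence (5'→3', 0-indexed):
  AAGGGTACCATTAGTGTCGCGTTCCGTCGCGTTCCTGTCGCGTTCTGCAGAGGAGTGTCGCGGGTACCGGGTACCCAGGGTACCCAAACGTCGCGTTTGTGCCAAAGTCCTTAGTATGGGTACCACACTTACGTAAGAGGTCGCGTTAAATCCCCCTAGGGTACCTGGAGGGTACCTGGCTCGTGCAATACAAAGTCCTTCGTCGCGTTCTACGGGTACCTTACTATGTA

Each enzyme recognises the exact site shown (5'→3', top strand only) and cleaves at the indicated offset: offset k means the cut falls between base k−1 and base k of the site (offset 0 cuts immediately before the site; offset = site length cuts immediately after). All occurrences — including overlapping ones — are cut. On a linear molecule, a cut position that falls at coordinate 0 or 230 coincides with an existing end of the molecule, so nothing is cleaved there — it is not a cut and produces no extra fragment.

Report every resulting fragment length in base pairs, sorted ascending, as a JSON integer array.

[3,7,8,9,9,9,10,11,11,15,16,16,16,16,22,25,27]

Site scan:
  LmaI (GTCGCGTT, off=4): starts [15, 25, 36, 89, 139, 201] → cuts [19, 29, 40, 93, 143, 205]
  GruV (GGGTACC, off=1): starts [2, 61, 68, 77, 117, 158, 169, 213] → cuts [3, 62, 69, 78, 118, 159, 170, 214]
  UxaIV (AAAGTCC, off=6): starts [103, 191] → cuts [109, 197]

All cut coordinates (distinct, sorted): [3, 19, 29, 40, 62, 69, 78, 93, 109, 118, 143, 159, 170, 197, 205, 214]

Fragment lengths:
  [0,3): 3 bp
  [3,19): 16 bp
  [19,29): 10 bp
  [29,40): 11 bp
  [40,62): 22 bp
  [62,69): 7 bp
  [69,78): 9 bp
  [78,93): 15 bp
  [93,109): 16 bp
  [109,118): 9 bp
  [118,143): 25 bp
  [143,159): 16 bp
  [159,170): 11 bp
  [170,197): 27 bp
  [197,205): 8 bp
  [205,214): 9 bp
  [214,230): 16 bp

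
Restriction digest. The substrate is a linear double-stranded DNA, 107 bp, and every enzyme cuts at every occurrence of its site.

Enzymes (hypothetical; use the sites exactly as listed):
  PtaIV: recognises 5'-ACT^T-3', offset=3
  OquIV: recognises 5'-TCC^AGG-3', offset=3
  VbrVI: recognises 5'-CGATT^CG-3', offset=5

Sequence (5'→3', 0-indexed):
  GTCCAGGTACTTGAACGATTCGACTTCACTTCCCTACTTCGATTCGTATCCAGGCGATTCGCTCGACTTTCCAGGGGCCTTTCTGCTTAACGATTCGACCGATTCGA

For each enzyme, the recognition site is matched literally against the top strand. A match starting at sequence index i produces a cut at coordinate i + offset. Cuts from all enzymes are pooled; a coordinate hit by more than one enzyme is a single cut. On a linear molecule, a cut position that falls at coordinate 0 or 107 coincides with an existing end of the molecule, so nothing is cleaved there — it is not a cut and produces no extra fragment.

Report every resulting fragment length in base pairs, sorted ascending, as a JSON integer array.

[3,4,4,5,5,6,7,7,8,8,9,9,9,23]

Per-enzyme occurrences:
  PtaIV (ACTT, off=3): starts [8, 22, 27, 35, 65] → cuts [11, 25, 30, 38, 68]
  OquIV (TCCAGG, off=3): starts [1, 48, 69] → cuts [4, 51, 72]
  VbrVI (CGATTCG, off=5): starts [15, 39, 54, 90, 99] → cuts [20, 44, 59, 95, 104]

Pooled cuts: [4, 11, 20, 25, 30, 38, 44, 51, 59, 68, 72, 95, 104]

Fragment lengths:
  [0,4): 4 bp
  [4,11): 7 bp
  [11,20): 9 bp
  [20,25): 5 bp
  [25,30): 5 bp
  [30,38): 8 bp
  [38,44): 6 bp
  [44,51): 7 bp
  [51,59): 8 bp
  [59,68): 9 bp
  [68,72): 4 bp
  [72,95): 23 bp
  [95,104): 9 bp
  [104,107): 3 bp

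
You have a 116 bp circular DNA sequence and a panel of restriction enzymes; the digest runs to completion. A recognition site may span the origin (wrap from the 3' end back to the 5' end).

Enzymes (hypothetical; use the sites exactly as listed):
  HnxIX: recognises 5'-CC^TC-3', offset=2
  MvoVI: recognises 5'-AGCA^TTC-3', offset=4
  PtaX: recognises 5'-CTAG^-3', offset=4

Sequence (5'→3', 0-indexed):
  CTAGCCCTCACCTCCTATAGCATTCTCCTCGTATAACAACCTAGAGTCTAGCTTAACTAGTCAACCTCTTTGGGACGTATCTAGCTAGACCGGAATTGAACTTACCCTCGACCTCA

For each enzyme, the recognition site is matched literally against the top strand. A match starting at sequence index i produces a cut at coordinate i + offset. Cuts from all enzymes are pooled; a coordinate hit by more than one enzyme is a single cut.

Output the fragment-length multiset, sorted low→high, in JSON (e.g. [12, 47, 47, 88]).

[3,4,5,6,6,6,7,7,9,10,16,18,19]

Per-enzyme occurrences:
  HnxIX CCTC/2: at [5, 10, 26, 64, 105, 111] ⇒ [7, 12, 28, 66, 107, 113]
  MvoVI AGCATTC/4: at [18] ⇒ [22]
  PtaX CTAG/4: at [0, 40, 47, 56, 80, 84] ⇒ [4, 44, 51, 60, 84, 88]

All cut coordinates (distinct, sorted): [4, 7, 12, 22, 28, 44, 51, 60, 66, 84, 88, 107, 113]

Fragment lengths:
  4→7: 3 bp
  7→12: 5 bp
  12→22: 10 bp
  22→28: 6 bp
  28→44: 16 bp
  44→51: 7 bp
  51→60: 9 bp
  60→66: 6 bp
  66→84: 18 bp
  84→88: 4 bp
  88→107: 19 bp
  107→113: 6 bp
  113→4 (wrap): 116-113+4 = 7 bp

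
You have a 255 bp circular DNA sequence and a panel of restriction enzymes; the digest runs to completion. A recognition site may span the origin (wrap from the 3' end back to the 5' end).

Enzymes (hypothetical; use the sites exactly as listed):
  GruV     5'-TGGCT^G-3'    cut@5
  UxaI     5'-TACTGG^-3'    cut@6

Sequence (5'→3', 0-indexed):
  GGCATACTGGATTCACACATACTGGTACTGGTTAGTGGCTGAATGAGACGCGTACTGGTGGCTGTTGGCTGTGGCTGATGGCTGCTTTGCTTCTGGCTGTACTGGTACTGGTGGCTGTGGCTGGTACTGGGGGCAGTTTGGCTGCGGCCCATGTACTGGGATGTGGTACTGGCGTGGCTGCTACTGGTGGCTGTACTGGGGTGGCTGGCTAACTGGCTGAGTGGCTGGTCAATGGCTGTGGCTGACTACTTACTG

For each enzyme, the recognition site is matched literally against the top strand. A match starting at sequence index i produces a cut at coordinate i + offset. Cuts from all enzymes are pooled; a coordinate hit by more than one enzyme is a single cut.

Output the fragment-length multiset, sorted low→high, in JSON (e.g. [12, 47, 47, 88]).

[5,5,5,6,6,6,6,6,7,7,7,7,7,7,8,8,8,9,9,11,12,13,13,13,15,15,16,18]

Scan for sites:
  GruV TGGCTG/5: at [35, 58, 65, 71, 78, 93, 111, 117, 138, 174, 187, 201, 213, 221, 232, 238] ⇒ [40, 63, 70, 76, 83, 98, 116, 122, 143, 179, 192, 206, 218, 226, 237, 243]
  UxaI TACTGG/6: at [4, 19, 25, 52, 99, 105, 124, 153, 166, 181, 193, 250] ⇒ [1, 10, 25, 31, 58, 105, 111, 130, 159, 172, 187, 199]

All cut coordinates (distinct, sorted): [1, 10, 25, 31, 40, 58, 63, 70, 76, 83, 98, 105, 111, 116, 122, 130, 143, 159, 172, 179, 187, 192, 199, 206, 218, 226, 237, 243]

Fragments:
  1→10: 9 bp
  10→25: 15 bp
  25→31: 6 bp
  31→40: 9 bp
  40→58: 18 bp
  58→63: 5 bp
  63→70: 7 bp
  70→76: 6 bp
  76→83: 7 bp
  83→98: 15 bp
  98→105: 7 bp
  105→111: 6 bp
  111→116: 5 bp
  116→122: 6 bp
  122→130: 8 bp
  130→143: 13 bp
  143→159: 16 bp
  159→172: 13 bp
  172→179: 7 bp
  179→187: 8 bp
  187→192: 5 bp
  192→199: 7 bp
  199→206: 7 bp
  206→218: 12 bp
  218→226: 8 bp
  226→237: 11 bp
  237→243: 6 bp
  243→1 (wrap): 255-243+1 = 13 bp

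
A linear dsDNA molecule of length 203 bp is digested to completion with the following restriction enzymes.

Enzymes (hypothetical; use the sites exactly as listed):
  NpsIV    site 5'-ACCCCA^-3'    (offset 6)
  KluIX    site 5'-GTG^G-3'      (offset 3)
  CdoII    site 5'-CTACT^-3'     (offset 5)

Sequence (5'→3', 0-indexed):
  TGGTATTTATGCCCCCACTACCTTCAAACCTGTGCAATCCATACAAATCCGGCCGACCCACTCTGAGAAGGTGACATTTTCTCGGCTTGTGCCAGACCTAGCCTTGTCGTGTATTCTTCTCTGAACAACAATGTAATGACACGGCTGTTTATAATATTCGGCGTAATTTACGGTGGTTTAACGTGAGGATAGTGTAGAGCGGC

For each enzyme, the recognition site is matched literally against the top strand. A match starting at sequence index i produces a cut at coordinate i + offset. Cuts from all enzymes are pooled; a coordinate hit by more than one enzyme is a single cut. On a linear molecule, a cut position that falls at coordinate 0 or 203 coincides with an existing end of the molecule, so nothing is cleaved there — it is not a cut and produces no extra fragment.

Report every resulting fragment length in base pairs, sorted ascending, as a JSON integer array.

Per-enzyme occurrences:
  NpsIV (ACCCCA, off=6): no sites
  KluIX (GTGG, off=3): starts [172] → cuts [175]
  CdoII (CTACT, off=5): no sites

Pooled cuts: [175]

Fragment lengths:
  [0,175): 175 bp
  [175,203): 28 bp

[28,175]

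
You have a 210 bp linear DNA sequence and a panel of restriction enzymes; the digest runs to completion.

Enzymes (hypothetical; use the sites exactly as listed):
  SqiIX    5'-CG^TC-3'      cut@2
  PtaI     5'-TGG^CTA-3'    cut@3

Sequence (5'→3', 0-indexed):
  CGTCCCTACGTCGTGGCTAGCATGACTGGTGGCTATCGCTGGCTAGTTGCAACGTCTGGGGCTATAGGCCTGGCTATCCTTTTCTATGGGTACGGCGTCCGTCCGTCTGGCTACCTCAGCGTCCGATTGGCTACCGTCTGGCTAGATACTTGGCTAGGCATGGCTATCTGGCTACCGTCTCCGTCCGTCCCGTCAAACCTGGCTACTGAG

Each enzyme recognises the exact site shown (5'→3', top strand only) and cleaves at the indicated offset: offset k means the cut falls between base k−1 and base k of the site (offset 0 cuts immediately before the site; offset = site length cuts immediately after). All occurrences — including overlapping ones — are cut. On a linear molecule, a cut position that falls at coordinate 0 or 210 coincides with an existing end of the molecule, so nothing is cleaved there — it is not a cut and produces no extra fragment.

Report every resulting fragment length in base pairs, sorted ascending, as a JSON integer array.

Site scan:
  SqiIX (CGTC, off=2): starts [0, 8, 52, 95, 99, 103, 119, 134, 175, 181, 185, 190] → cuts [2, 10, 54, 97, 101, 105, 121, 136, 177, 183, 187, 192]
  PtaI (TGGCTA, off=3): starts [13, 29, 39, 70, 107, 127, 138, 150, 160, 168, 199] → cuts [16, 32, 42, 73, 110, 130, 141, 153, 163, 171, 202]

Pooled cuts: [2, 10, 16, 32, 42, 54, 73, 97, 101, 105, 110, 121, 130, 136, 141, 153, 163, 171, 177, 183, 187, 192, 202]

Fragment lengths:
  [0,2): 2 bp
  [2,10): 8 bp
  [10,16): 6 bp
  [16,32): 16 bp
  [32,42): 10 bp
  [42,54): 12 bp
  [54,73): 19 bp
  [73,97): 24 bp
  [97,101): 4 bp
  [101,105): 4 bp
  [105,110): 5 bp
  [110,121): 11 bp
  [121,130): 9 bp
  [130,136): 6 bp
  [136,141): 5 bp
  [141,153): 12 bp
  [153,163): 10 bp
  [163,171): 8 bp
  [171,177): 6 bp
  [177,183): 6 bp
  [183,187): 4 bp
  [187,192): 5 bp
  [192,202): 10 bp
  [202,210): 8 bp

[2,4,4,4,5,5,5,6,6,6,6,8,8,8,9,10,10,10,11,12,12,16,19,24]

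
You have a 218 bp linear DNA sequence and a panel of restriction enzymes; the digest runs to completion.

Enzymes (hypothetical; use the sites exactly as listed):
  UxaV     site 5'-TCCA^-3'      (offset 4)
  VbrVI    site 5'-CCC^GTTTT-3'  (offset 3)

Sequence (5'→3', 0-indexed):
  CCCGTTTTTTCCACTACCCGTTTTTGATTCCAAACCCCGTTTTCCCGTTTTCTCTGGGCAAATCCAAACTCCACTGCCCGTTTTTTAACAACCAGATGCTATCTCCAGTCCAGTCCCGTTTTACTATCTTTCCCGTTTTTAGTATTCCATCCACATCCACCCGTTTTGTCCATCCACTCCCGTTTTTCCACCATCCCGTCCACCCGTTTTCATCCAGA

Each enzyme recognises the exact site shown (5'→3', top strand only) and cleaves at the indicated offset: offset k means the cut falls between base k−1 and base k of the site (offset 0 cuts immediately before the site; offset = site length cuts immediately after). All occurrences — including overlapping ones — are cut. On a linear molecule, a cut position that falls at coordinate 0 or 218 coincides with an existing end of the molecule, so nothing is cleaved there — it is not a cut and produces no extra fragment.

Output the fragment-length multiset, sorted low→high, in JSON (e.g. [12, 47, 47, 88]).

Site scan:
  UxaV TCCA/4: at [9, 28, 62, 69, 103, 108, 145, 149, 155, 168, 172, 186, 198, 212] ⇒ [13, 32, 66, 73, 107, 112, 149, 153, 159, 172, 176, 190, 202, 216]
  VbrVI CCCGTTTT/3: at [0, 16, 35, 43, 76, 114, 131, 159, 178, 202] ⇒ [3, 19, 38, 46, 79, 117, 134, 162, 181, 205]

All cut coordinates (distinct, sorted): [3, 13, 19, 32, 38, 46, 66, 73, 79, 107, 112, 117, 134, 149, 153, 159, 162, 172, 176, 181, 190, 202, 205, 216]

Fragments:
  [0,3): 3 bp
  [3,13): 10 bp
  [13,19): 6 bp
  [19,32): 13 bp
  [32,38): 6 bp
  [38,46): 8 bp
  [46,66): 20 bp
  [66,73): 7 bp
  [73,79): 6 bp
  [79,107): 28 bp
  [107,112): 5 bp
  [112,117): 5 bp
  [117,134): 17 bp
  [134,149): 15 bp
  [149,153): 4 bp
  [153,159): 6 bp
  [159,162): 3 bp
  [162,172): 10 bp
  [172,176): 4 bp
  [176,181): 5 bp
  [181,190): 9 bp
  [190,202): 12 bp
  [202,205): 3 bp
  [205,216): 11 bp
  [216,218): 2 bp

[2,3,3,3,4,4,5,5,5,6,6,6,6,7,8,9,10,10,11,12,13,15,17,20,28]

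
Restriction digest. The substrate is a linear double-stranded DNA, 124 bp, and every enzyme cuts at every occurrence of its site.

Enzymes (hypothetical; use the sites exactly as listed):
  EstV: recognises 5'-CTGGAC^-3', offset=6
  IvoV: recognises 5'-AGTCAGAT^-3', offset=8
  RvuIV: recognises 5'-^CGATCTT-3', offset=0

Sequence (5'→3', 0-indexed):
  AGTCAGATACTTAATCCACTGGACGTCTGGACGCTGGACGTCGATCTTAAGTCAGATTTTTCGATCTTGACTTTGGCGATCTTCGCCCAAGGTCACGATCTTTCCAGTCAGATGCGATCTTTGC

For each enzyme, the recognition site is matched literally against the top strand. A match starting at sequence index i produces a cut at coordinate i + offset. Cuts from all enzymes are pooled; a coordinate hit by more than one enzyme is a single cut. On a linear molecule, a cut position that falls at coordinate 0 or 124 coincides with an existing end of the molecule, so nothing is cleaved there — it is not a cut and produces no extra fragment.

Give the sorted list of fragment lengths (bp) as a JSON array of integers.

[1,2,4,7,8,8,10,15,16,16,18,19]

Per-enzyme occurrences:
  EstV CTGGAC/6: at [18, 26, 33] ⇒ [24, 32, 39]
  IvoV AGTCAGAT/8: at [0, 49, 105] ⇒ [8, 57, 113]
  RvuIV CGATCTT/0: at [41, 61, 76, 95, 114] ⇒ [41, 61, 76, 95, 114]

All cut coordinates (distinct, sorted): [8, 24, 32, 39, 41, 57, 61, 76, 95, 113, 114]

Fragments:
  [0,8): 8 bp
  [8,24): 16 bp
  [24,32): 8 bp
  [32,39): 7 bp
  [39,41): 2 bp
  [41,57): 16 bp
  [57,61): 4 bp
  [61,76): 15 bp
  [76,95): 19 bp
  [95,113): 18 bp
  [113,114): 1 bp
  [114,124): 10 bp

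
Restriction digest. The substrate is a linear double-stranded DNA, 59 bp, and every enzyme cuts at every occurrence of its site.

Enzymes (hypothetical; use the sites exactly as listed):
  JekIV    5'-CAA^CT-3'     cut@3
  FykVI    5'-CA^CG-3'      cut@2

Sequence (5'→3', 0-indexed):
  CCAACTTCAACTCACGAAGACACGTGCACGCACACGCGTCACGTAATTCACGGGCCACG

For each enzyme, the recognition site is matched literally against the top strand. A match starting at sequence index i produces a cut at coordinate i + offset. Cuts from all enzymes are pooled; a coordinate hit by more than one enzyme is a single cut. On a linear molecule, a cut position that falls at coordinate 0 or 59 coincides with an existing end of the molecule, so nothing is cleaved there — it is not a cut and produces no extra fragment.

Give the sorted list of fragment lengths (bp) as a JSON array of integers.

Scan for sites:
  JekIV CAACT/3: at [1, 7] ⇒ [4, 10]
  FykVI CACG/2: at [12, 20, 26, 32, 39, 48, 55] ⇒ [14, 22, 28, 34, 41, 50, 57]

Pooled cuts: [4, 10, 14, 22, 28, 34, 41, 50, 57]

Fragments:
  [0,4): 4 bp
  [4,10): 6 bp
  [10,14): 4 bp
  [14,22): 8 bp
  [22,28): 6 bp
  [28,34): 6 bp
  [34,41): 7 bp
  [41,50): 9 bp
  [50,57): 7 bp
  [57,59): 2 bp

[2,4,4,6,6,6,7,7,8,9]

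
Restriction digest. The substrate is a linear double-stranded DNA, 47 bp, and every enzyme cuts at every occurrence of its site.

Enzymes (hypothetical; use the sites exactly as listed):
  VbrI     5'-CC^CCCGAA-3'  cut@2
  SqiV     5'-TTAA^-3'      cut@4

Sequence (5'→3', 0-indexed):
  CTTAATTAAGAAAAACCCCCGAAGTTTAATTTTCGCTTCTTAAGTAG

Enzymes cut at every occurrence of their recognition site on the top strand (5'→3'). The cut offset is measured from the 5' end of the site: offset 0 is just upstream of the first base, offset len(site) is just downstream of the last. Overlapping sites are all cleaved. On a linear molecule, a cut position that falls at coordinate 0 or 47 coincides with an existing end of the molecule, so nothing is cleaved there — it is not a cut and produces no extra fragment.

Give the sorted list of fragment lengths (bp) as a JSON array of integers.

[4,4,5,8,12,14]

Scan for sites:
  VbrI CCCCCGAA/2: at [15] ⇒ [17]
  SqiV TTAA/4: at [1, 5, 25, 39] ⇒ [5, 9, 29, 43]

Pooled cuts: [5, 9, 17, 29, 43]

Fragment lengths:
  [0,5): 5 bp
  [5,9): 4 bp
  [9,17): 8 bp
  [17,29): 12 bp
  [29,43): 14 bp
  [43,47): 4 bp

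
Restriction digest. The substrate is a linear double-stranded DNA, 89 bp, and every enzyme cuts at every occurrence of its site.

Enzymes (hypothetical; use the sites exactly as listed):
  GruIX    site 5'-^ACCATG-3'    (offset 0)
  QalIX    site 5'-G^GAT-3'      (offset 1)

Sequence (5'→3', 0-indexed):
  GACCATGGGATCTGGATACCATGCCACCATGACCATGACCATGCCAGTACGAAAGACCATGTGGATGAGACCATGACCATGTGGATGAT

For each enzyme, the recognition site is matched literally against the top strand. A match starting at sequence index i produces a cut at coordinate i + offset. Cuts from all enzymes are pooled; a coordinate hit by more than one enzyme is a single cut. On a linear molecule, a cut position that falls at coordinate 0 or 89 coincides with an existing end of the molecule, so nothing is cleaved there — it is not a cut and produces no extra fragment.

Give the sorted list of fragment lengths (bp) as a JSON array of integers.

[1,3,6,6,6,6,6,6,7,8,8,8,18]

Site scan:
  GruIX ACCATG/0: at [1, 17, 25, 31, 37, 55, 69, 75] ⇒ [1, 17, 25, 31, 37, 55, 69, 75]
  QalIX GGAT/1: at [7, 13, 62, 82] ⇒ [8, 14, 63, 83]

Pooled cuts: [1, 8, 14, 17, 25, 31, 37, 55, 63, 69, 75, 83]

Fragment lengths:
  [0,1): 1 bp
  [1,8): 7 bp
  [8,14): 6 bp
  [14,17): 3 bp
  [17,25): 8 bp
  [25,31): 6 bp
  [31,37): 6 bp
  [37,55): 18 bp
  [55,63): 8 bp
  [63,69): 6 bp
  [69,75): 6 bp
  [75,83): 8 bp
  [83,89): 6 bp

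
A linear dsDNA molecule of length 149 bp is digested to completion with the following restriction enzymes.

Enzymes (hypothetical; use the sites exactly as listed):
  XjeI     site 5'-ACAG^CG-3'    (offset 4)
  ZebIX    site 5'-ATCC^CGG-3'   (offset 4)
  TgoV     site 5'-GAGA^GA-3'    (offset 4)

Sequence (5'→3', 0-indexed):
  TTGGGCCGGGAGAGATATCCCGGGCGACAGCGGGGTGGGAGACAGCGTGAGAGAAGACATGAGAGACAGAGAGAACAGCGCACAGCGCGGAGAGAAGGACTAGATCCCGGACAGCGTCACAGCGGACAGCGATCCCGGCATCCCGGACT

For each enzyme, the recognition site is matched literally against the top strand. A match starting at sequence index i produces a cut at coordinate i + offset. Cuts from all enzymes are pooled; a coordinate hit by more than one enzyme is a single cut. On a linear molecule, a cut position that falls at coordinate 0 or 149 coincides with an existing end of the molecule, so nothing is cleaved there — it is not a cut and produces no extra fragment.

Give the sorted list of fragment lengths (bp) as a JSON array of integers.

Site scan:
  XjeI (ACAGCG, off=4): starts [26, 41, 74, 81, 110, 118, 125] → cuts [30, 45, 78, 85, 114, 122, 129]
  ZebIX (ATCCCGG, off=4): starts [16, 103, 131, 139] → cuts [20, 107, 135, 143]
  TgoV (GAGAGA, off=4): starts [9, 48, 60, 68, 89] → cuts [13, 52, 64, 72, 93]

All cut coordinates (distinct, sorted): [13, 20, 30, 45, 52, 64, 72, 78, 85, 93, 107, 114, 122, 129, 135, 143]

Fragments:
  [0,13): 13 bp
  [13,20): 7 bp
  [20,30): 10 bp
  [30,45): 15 bp
  [45,52): 7 bp
  [52,64): 12 bp
  [64,72): 8 bp
  [72,78): 6 bp
  [78,85): 7 bp
  [85,93): 8 bp
  [93,107): 14 bp
  [107,114): 7 bp
  [114,122): 8 bp
  [122,129): 7 bp
  [129,135): 6 bp
  [135,143): 8 bp
  [143,149): 6 bp

[6,6,6,7,7,7,7,7,8,8,8,8,10,12,13,14,15]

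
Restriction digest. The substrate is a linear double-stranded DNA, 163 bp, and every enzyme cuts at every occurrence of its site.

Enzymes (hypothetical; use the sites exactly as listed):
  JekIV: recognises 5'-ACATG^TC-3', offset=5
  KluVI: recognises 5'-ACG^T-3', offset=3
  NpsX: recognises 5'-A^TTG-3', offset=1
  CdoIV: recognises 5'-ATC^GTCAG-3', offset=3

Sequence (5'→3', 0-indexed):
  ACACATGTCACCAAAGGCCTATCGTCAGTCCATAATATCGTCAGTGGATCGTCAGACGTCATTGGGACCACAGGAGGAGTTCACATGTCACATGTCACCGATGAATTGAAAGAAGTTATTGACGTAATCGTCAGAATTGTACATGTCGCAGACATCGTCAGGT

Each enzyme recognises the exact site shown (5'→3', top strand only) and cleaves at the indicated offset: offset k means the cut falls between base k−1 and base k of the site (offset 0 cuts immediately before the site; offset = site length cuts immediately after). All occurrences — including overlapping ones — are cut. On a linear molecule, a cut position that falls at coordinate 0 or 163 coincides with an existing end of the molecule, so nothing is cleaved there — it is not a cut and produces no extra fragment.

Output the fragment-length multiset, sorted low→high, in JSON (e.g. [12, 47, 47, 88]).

[3,5,6,7,7,7,7,8,9,11,11,11,13,16,16,26]

Site scan:
  JekIV (ACATGTC, off=5): starts [2, 82, 89, 140] → cuts [7, 87, 94, 145]
  KluVI (ACGT, off=3): starts [55, 121] → cuts [58, 124]
  NpsX (ATTG, off=1): starts [60, 104, 117, 135] → cuts [61, 105, 118, 136]
  CdoIV (ATCGTCAG, off=3): starts [20, 36, 47, 126, 153] → cuts [23, 39, 50, 129, 156]

Pooled cuts: [7, 23, 39, 50, 58, 61, 87, 94, 105, 118, 124, 129, 136, 145, 156]

Fragments:
  [0,7): 7 bp
  [7,23): 16 bp
  [23,39): 16 bp
  [39,50): 11 bp
  [50,58): 8 bp
  [58,61): 3 bp
  [61,87): 26 bp
  [87,94): 7 bp
  [94,105): 11 bp
  [105,118): 13 bp
  [118,124): 6 bp
  [124,129): 5 bp
  [129,136): 7 bp
  [136,145): 9 bp
  [145,156): 11 bp
  [156,163): 7 bp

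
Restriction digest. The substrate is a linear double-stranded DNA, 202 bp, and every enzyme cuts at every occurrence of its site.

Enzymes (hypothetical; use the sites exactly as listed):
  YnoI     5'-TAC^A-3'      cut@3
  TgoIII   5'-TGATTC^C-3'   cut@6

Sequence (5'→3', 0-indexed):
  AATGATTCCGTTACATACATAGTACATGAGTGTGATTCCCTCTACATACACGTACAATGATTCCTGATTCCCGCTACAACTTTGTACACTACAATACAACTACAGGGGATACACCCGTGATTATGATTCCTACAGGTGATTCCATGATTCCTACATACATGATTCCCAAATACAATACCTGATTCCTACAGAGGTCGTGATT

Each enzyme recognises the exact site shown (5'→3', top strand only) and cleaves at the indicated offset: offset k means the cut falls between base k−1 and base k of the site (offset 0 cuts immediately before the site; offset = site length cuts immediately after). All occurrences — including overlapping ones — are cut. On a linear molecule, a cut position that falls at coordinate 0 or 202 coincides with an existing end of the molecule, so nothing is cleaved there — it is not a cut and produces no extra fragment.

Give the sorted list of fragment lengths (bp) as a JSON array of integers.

[4,4,4,4,4,4,5,5,6,6,6,7,7,7,7,7,8,8,8,8,9,9,10,12,13,13,17]

Site scan:
  YnoI (TACA, off=3): starts [11, 15, 22, 42, 46, 52, 74, 84, 89, 94, 100, 109, 130, 151, 155, 170, 186] → cuts [14, 18, 25, 45, 49, 55, 77, 87, 92, 97, 103, 112, 133, 154, 158, 173, 189]
  TgoIII (TGATTCC, off=6): starts [2, 32, 57, 64, 123, 136, 144, 159, 179] → cuts [8, 38, 63, 70, 129, 142, 150, 165, 185]

All cut coordinates (distinct, sorted): [8, 14, 18, 25, 38, 45, 49, 55, 63, 70, 77, 87, 92, 97, 103, 112, 129, 133, 142, 150, 154, 158, 165, 173, 185, 189]

Fragments:
  [0,8): 8 bp
  [8,14): 6 bp
  [14,18): 4 bp
  [18,25): 7 bp
  [25,38): 13 bp
  [38,45): 7 bp
  [45,49): 4 bp
  [49,55): 6 bp
  [55,63): 8 bp
  [63,70): 7 bp
  [70,77): 7 bp
  [77,87): 10 bp
  [87,92): 5 bp
  [92,97): 5 bp
  [97,103): 6 bp
  [103,112): 9 bp
  [112,129): 17 bp
  [129,133): 4 bp
  [133,142): 9 bp
  [142,150): 8 bp
  [150,154): 4 bp
  [154,158): 4 bp
  [158,165): 7 bp
  [165,173): 8 bp
  [173,185): 12 bp
  [185,189): 4 bp
  [189,202): 13 bp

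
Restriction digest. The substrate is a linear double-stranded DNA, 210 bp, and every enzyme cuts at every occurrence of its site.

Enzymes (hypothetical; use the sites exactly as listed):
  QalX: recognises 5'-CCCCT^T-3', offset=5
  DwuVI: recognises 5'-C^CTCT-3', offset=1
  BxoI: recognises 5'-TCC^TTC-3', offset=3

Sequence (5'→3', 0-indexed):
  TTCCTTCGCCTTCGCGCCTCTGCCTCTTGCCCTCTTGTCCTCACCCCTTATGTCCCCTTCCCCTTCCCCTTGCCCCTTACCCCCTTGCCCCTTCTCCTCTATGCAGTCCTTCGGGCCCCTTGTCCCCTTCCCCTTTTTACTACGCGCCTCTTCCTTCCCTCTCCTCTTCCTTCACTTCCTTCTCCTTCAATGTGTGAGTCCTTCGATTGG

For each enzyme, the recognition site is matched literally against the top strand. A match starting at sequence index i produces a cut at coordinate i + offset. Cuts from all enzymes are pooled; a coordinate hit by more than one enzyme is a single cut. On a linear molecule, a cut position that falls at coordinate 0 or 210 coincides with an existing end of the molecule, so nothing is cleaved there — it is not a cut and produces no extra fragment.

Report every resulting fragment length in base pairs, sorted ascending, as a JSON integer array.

Per-enzyme occurrences:
  QalX (CCCCTT, off=5): starts [43, 53, 59, 65, 72, 80, 87, 115, 123, 129] → cuts [48, 58, 64, 70, 77, 85, 92, 120, 128, 134]
  DwuVI (CCTCT, off=1): starts [16, 22, 30, 95, 146, 157, 162] → cuts [17, 23, 31, 96, 147, 158, 163]
  BxoI (TCCTTC, off=3): starts [1, 106, 151, 167, 176, 182, 198] → cuts [4, 109, 154, 170, 179, 185, 201]

Pooled cuts: [4, 17, 23, 31, 48, 58, 64, 70, 77, 85, 92, 96, 109, 120, 128, 134, 147, 154, 158, 163, 170, 179, 185, 201]

Fragment lengths:
  [0,4): 4 bp
  [4,17): 13 bp
  [17,23): 6 bp
  [23,31): 8 bp
  [31,48): 17 bp
  [48,58): 10 bp
  [58,64): 6 bp
  [64,70): 6 bp
  [70,77): 7 bp
  [77,85): 8 bp
  [85,92): 7 bp
  [92,96): 4 bp
  [96,109): 13 bp
  [109,120): 11 bp
  [120,128): 8 bp
  [128,134): 6 bp
  [134,147): 13 bp
  [147,154): 7 bp
  [154,158): 4 bp
  [158,163): 5 bp
  [163,170): 7 bp
  [170,179): 9 bp
  [179,185): 6 bp
  [185,201): 16 bp
  [201,210): 9 bp

[4,4,4,5,6,6,6,6,6,7,7,7,7,8,8,8,9,9,10,11,13,13,13,16,17]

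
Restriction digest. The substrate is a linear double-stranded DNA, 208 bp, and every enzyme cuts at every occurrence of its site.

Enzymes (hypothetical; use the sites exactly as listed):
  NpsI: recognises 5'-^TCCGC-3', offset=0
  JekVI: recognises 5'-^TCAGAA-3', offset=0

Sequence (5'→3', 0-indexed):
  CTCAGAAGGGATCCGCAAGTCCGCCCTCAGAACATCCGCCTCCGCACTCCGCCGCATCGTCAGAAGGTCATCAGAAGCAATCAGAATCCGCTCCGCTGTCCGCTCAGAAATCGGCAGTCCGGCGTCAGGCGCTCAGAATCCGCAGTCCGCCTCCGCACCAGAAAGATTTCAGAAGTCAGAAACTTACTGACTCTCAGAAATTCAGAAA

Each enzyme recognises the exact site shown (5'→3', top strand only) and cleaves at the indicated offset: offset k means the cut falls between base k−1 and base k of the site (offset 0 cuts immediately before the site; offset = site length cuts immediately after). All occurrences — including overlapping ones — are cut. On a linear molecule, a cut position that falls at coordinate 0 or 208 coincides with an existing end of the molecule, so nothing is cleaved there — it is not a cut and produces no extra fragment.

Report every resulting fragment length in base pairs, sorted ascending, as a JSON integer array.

[1,5,5,6,6,6,6,7,7,7,7,7,7,8,8,8,10,10,11,12,17,18,29]

Scan for sites:
  NpsI (TCCGC, off=0): starts [11, 19, 34, 40, 47, 86, 91, 98, 138, 145, 151] → cuts [11, 19, 34, 40, 47, 86, 91, 98, 138, 145, 151]
  JekVI (TCAGAA, off=0): starts [1, 26, 59, 70, 80, 103, 132, 168, 175, 193, 201] → cuts [1, 26, 59, 70, 80, 103, 132, 168, 175, 193, 201]

Pooled cuts: [1, 11, 19, 26, 34, 40, 47, 59, 70, 80, 86, 91, 98, 103, 132, 138, 145, 151, 168, 175, 193, 201]

Fragment lengths:
  [0,1): 1 bp
  [1,11): 10 bp
  [11,19): 8 bp
  [19,26): 7 bp
  [26,34): 8 bp
  [34,40): 6 bp
  [40,47): 7 bp
  [47,59): 12 bp
  [59,70): 11 bp
  [70,80): 10 bp
  [80,86): 6 bp
  [86,91): 5 bp
  [91,98): 7 bp
  [98,103): 5 bp
  [103,132): 29 bp
  [132,138): 6 bp
  [138,145): 7 bp
  [145,151): 6 bp
  [151,168): 17 bp
  [168,175): 7 bp
  [175,193): 18 bp
  [193,201): 8 bp
  [201,208): 7 bp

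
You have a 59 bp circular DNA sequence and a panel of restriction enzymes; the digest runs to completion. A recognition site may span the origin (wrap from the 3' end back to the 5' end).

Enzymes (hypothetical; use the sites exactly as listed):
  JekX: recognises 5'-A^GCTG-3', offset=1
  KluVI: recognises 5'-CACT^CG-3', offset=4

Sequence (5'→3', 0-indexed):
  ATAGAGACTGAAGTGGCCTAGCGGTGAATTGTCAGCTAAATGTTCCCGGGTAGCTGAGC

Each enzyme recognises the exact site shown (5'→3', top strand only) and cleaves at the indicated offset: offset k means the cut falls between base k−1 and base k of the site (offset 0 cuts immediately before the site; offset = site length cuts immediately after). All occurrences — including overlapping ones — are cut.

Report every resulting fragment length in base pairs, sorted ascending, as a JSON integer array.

Per-enzyme occurrences:
  JekX AGCTG/1: at [51] ⇒ [52]
  KluVI (CACTCG, off=4): no sites

All cut coordinates (distinct, sorted): [52]

Fragments:
  52→52 (wrap): 59-52+52 = 59 bp

[59]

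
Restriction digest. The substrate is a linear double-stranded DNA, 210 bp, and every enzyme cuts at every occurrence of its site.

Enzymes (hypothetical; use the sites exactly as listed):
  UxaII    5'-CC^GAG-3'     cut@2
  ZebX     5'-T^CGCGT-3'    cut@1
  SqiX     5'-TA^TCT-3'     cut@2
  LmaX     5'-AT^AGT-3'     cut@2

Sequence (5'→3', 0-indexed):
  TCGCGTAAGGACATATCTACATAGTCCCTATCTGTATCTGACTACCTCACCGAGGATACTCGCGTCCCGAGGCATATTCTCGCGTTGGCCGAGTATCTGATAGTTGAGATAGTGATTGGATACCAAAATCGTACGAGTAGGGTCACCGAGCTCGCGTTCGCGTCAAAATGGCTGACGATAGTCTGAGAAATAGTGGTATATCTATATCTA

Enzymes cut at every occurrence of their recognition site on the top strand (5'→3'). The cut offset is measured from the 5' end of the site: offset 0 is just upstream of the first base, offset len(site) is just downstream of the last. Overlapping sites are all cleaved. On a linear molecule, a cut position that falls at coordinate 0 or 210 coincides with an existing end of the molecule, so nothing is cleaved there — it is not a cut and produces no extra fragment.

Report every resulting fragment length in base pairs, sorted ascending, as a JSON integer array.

Per-enzyme occurrences:
  UxaII (CCGAG, off=2): starts [49, 66, 88, 145] → cuts [51, 68, 90, 147]
  ZebX (TCGCGT, off=1): starts [0, 59, 79, 151, 157] → cuts [1, 60, 80, 152, 158]
  SqiX (TATCT, off=2): starts [13, 28, 34, 93, 198, 204] → cuts [15, 30, 36, 95, 200, 206]
  LmaX (ATAGT, off=2): starts [20, 99, 108, 177, 189] → cuts [22, 101, 110, 179, 191]

Pooled cuts: [1, 15, 22, 30, 36, 51, 60, 68, 80, 90, 95, 101, 110, 147, 152, 158, 179, 191, 200, 206]

Fragments:
  [0,1): 1 bp
  [1,15): 14 bp
  [15,22): 7 bp
  [22,30): 8 bp
  [30,36): 6 bp
  [36,51): 15 bp
  [51,60): 9 bp
  [60,68): 8 bp
  [68,80): 12 bp
  [80,90): 10 bp
  [90,95): 5 bp
  [95,101): 6 bp
  [101,110): 9 bp
  [110,147): 37 bp
  [147,152): 5 bp
  [152,158): 6 bp
  [158,179): 21 bp
  [179,191): 12 bp
  [191,200): 9 bp
  [200,206): 6 bp
  [206,210): 4 bp

[1,4,5,5,6,6,6,6,7,8,8,9,9,9,10,12,12,14,15,21,37]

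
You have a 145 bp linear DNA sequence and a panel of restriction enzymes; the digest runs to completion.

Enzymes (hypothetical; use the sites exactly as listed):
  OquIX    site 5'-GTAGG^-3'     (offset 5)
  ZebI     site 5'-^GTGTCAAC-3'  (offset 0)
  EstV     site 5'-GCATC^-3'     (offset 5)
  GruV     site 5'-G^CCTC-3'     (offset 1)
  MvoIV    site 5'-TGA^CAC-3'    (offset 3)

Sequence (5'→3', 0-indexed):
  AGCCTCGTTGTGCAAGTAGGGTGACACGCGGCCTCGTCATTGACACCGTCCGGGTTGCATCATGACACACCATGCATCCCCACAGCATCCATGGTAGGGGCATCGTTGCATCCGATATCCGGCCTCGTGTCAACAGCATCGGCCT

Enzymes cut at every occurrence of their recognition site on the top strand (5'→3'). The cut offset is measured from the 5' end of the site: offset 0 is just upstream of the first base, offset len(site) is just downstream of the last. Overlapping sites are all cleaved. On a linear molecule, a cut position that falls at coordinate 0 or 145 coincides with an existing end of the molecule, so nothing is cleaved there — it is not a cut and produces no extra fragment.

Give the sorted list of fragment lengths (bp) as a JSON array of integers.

[2,4,4,4,5,6,7,8,9,10,11,12,13,14,18,18]

Site scan:
  OquIX GTAGG/5: at [15, 93] ⇒ [20, 98]
  ZebI GTGTCAAC/0: at [126] ⇒ [126]
  EstV GCATC/5: at [56, 73, 84, 99, 107, 135] ⇒ [61, 78, 89, 104, 112, 140]
  GruV GCCTC/1: at [1, 30, 121] ⇒ [2, 31, 122]
  MvoIV TGACAC/3: at [21, 40, 62] ⇒ [24, 43, 65]

All cut coordinates (distinct, sorted): [2, 20, 24, 31, 43, 61, 65, 78, 89, 98, 104, 112, 122, 126, 140]

Fragment lengths:
  [0,2): 2 bp
  [2,20): 18 bp
  [20,24): 4 bp
  [24,31): 7 bp
  [31,43): 12 bp
  [43,61): 18 bp
  [61,65): 4 bp
  [65,78): 13 bp
  [78,89): 11 bp
  [89,98): 9 bp
  [98,104): 6 bp
  [104,112): 8 bp
  [112,122): 10 bp
  [122,126): 4 bp
  [126,140): 14 bp
  [140,145): 5 bp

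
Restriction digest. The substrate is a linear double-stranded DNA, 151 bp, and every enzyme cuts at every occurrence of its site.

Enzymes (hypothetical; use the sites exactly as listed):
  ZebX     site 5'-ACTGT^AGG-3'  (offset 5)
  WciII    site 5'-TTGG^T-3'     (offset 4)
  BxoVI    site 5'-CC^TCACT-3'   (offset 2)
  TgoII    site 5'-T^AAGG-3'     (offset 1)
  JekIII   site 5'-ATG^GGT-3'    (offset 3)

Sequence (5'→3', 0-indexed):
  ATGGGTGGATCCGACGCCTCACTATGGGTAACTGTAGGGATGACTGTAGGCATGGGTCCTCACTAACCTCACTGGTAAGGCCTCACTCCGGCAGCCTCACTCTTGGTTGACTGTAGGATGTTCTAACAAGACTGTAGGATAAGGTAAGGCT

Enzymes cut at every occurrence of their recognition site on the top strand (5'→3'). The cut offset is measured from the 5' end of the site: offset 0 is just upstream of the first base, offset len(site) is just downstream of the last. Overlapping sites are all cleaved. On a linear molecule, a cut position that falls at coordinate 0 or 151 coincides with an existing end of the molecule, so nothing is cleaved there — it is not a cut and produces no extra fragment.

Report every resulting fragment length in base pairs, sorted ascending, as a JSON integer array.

Scan for sites:
  ZebX (ACTGTAGG, off=5): starts [30, 42, 109, 130] → cuts [35, 47, 114, 135]
  WciII (TTGGT, off=4): starts [102] → cuts [106]
  BxoVI (CCTCACT, off=2): starts [16, 57, 66, 80, 94] → cuts [18, 59, 68, 82, 96]
  TgoII (TAAGG, off=1): starts [75, 139, 144] → cuts [76, 140, 145]
  JekIII (ATGGGT, off=3): starts [0, 23, 51] → cuts [3, 26, 54]

Pooled cuts: [3, 18, 26, 35, 47, 54, 59, 68, 76, 82, 96, 106, 114, 135, 140, 145]

Fragments:
  [0,3): 3 bp
  [3,18): 15 bp
  [18,26): 8 bp
  [26,35): 9 bp
  [35,47): 12 bp
  [47,54): 7 bp
  [54,59): 5 bp
  [59,68): 9 bp
  [68,76): 8 bp
  [76,82): 6 bp
  [82,96): 14 bp
  [96,106): 10 bp
  [106,114): 8 bp
  [114,135): 21 bp
  [135,140): 5 bp
  [140,145): 5 bp
  [145,151): 6 bp

[3,5,5,5,6,6,7,8,8,8,9,9,10,12,14,15,21]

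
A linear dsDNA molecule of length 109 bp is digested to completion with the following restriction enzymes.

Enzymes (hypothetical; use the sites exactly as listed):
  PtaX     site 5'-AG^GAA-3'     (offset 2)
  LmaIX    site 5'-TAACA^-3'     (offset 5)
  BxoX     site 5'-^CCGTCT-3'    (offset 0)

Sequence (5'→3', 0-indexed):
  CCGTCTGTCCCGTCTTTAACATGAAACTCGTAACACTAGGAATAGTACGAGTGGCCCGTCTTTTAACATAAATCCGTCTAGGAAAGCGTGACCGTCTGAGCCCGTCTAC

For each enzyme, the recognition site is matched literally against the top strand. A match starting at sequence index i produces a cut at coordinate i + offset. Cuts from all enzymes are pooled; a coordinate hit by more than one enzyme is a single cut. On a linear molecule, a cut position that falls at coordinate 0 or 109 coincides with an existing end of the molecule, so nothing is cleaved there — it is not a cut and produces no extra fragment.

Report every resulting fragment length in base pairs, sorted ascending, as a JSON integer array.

[4,5,8,8,9,10,10,12,13,14,16]

Site scan:
  PtaX AGGAA/2: at [37, 79] ⇒ [39, 81]
  LmaIX TAACA/5: at [16, 30, 63] ⇒ [21, 35, 68]
  BxoX CCGTCT/0: at [0, 9, 55, 73, 91, 101] ⇒ [9, 55, 73, 91, 101] (position 0 is a terminus of the linear molecule — no cut)

All cut coordinates (distinct, sorted): [9, 21, 35, 39, 55, 68, 73, 81, 91, 101]

Fragment lengths:
  [0,9): 9 bp
  [9,21): 12 bp
  [21,35): 14 bp
  [35,39): 4 bp
  [39,55): 16 bp
  [55,68): 13 bp
  [68,73): 5 bp
  [73,81): 8 bp
  [81,91): 10 bp
  [91,101): 10 bp
  [101,109): 8 bp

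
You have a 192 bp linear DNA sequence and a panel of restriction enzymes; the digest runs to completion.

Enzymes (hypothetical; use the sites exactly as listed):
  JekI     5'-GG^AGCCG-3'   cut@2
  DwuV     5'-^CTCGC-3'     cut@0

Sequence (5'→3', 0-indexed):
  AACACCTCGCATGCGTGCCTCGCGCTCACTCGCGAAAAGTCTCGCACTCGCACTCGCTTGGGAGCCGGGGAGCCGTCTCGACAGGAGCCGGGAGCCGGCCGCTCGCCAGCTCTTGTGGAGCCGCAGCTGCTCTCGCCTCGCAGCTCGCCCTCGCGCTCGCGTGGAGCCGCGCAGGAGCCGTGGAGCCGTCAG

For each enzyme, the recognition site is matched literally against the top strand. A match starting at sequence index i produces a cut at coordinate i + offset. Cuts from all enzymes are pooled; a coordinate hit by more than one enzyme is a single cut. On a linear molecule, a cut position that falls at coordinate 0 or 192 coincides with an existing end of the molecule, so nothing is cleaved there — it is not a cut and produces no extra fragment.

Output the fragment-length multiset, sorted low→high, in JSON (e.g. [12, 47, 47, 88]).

[5,5,6,6,6,6,7,7,8,8,9,9,9,10,10,11,12,13,13,15,17]

Scan for sites:
  JekI GGAGCCG/2: at [60, 68, 83, 90, 116, 162, 173, 181] ⇒ [62, 70, 85, 92, 118, 164, 175, 183]
  DwuV CTCGC/0: at [5, 18, 28, 40, 46, 52, 101, 131, 136, 143, 149, 155] ⇒ [5, 18, 28, 40, 46, 52, 101, 131, 136, 143, 149, 155]

All cut coordinates (distinct, sorted): [5, 18, 28, 40, 46, 52, 62, 70, 85, 92, 101, 118, 131, 136, 143, 149, 155, 164, 175, 183]

Fragment lengths:
  [0,5): 5 bp
  [5,18): 13 bp
  [18,28): 10 bp
  [28,40): 12 bp
  [40,46): 6 bp
  [46,52): 6 bp
  [52,62): 10 bp
  [62,70): 8 bp
  [70,85): 15 bp
  [85,92): 7 bp
  [92,101): 9 bp
  [101,118): 17 bp
  [118,131): 13 bp
  [131,136): 5 bp
  [136,143): 7 bp
  [143,149): 6 bp
  [149,155): 6 bp
  [155,164): 9 bp
  [164,175): 11 bp
  [175,183): 8 bp
  [183,192): 9 bp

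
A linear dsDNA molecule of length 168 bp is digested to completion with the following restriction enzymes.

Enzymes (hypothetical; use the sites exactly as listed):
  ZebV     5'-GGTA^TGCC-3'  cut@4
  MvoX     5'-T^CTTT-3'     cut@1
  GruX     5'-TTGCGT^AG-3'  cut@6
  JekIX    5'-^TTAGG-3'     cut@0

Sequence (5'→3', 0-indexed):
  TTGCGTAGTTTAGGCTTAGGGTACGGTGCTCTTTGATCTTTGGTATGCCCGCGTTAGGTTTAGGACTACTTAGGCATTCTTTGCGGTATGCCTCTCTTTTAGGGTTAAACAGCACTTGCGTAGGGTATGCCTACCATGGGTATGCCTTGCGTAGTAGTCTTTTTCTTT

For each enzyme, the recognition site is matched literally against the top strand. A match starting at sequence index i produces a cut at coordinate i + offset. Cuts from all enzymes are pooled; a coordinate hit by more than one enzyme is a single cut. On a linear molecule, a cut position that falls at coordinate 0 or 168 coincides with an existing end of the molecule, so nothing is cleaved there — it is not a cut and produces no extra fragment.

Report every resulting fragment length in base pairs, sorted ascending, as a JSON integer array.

Site scan:
  ZebV (GGTATGCC, off=4): starts [41, 84, 123, 138] → cuts [45, 88, 127, 142]
  MvoX (TCTTT, off=1): starts [29, 36, 77, 94, 157, 163] → cuts [30, 37, 78, 95, 158, 164]
  GruX (TTGCGTAG, off=6): starts [0, 115, 146] → cuts [6, 121, 152]
  JekIX (TTAGG, off=0): starts [9, 15, 53, 59, 69, 98] → cuts [9, 15, 53, 59, 69, 98]

Pooled cuts: [6, 9, 15, 30, 37, 45, 53, 59, 69, 78, 88, 95, 98, 121, 127, 142, 152, 158, 164]

Fragments:
  [0,6): 6 bp
  [6,9): 3 bp
  [9,15): 6 bp
  [15,30): 15 bp
  [30,37): 7 bp
  [37,45): 8 bp
  [45,53): 8 bp
  [53,59): 6 bp
  [59,69): 10 bp
  [69,78): 9 bp
  [78,88): 10 bp
  [88,95): 7 bp
  [95,98): 3 bp
  [98,121): 23 bp
  [121,127): 6 bp
  [127,142): 15 bp
  [142,152): 10 bp
  [152,158): 6 bp
  [158,164): 6 bp
  [164,168): 4 bp

[3,3,4,6,6,6,6,6,6,7,7,8,8,9,10,10,10,15,15,23]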